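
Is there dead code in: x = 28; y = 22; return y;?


x is assigned but never read
Dead: 'x = 28'


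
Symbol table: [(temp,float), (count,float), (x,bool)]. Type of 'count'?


Lookup 'count' → type float


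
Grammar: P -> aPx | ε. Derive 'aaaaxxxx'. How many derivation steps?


Derivation: P => aPx => aaPxx => aaaPxxx => aaaaPxxxx => aaaaxxxx
Steps: 5


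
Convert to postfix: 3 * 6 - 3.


Left to right (same or higher precedence on left)
Postfix: 3 6 * 3 -


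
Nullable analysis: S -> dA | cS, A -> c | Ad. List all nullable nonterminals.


A nonterminal is nullable iff some alternative derives ε (directly, or every symbol in it is nullable)
Nullable: {}


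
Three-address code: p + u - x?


Break into single-operator statements:
t1 = p + u
t2 = t1 - x


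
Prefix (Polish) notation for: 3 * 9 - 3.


left-to-right (same/higher precedence on left): tree is (- (* 3 9) 3)
Prefix: - * 3 9 3


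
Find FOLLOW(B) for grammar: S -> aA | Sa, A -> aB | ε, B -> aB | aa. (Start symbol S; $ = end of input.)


$ ∈ FOLLOW(S). For each A -> αBβ: add FIRST(β)\{ε} to FOLLOW(B); if β nullable, add FOLLOW(A).
FOLLOW(B) = {$, a}


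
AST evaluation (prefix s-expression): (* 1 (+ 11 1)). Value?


Evaluate inner: (+ 11 1) = 12
Evaluate root: (* 1 12) = 12
Result: 12


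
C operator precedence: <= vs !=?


'<=' is relational (level 7); '!=' is equality (level 6)
Higher level binds tighter
'<=' has higher precedence than '!='


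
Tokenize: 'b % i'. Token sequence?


Scan left to right, longest-match per lexeme
Tokens: ID(b), OP(%), ID(i)


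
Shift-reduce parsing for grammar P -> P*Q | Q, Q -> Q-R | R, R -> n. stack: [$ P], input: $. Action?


start symbol P on stack, input exhausted
Action: accept


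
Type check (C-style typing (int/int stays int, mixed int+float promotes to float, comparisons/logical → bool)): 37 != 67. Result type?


Operand types: int != int
Rule: comparison yields bool
Result type: bool


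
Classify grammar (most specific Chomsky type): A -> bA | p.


Right-linear: every RHS is a terminal or a terminal followed by one nonterminal
Classification: Type 3 (Regular)


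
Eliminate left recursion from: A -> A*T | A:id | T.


Left-recursive alternatives: A*T, A:id; non-recursive: T
Introduce A': A -> TA', A' -> *TA' | :idA' | ε


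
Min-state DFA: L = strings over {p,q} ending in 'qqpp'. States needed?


Track the longest suffix of input matching a prefix of 'qqpp': 5 classes (prefixes of length 0..4)
Minimal DFA: 5 states


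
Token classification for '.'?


Pattern: operator symbol
Type: OPERATOR


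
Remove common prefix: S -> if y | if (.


Common prefix: 'if'
Factored: S -> if S', S' -> y | (


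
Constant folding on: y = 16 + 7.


16 + 7 = 23 at compile time
Optimized: y = 23


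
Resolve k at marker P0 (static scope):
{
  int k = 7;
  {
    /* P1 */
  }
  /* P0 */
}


k declared in the same block as P0
k = 7


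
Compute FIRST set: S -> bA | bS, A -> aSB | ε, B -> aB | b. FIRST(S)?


Per alternative of S: FIRST(bA) = {b}; FIRST(bS) = {b}
FIRST(S) = {b}


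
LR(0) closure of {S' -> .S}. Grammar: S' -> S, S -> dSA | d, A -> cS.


Start: S' -> .S
For each item with dot before a nonterminal B, add B -> .γ for every B-production
Closure: [S' -> .S, S -> .dSA, S -> .d]


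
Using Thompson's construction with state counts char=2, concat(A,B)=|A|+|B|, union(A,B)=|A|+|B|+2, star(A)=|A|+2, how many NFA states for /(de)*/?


Syntax tree has 2 char leaf(s), 0 union(s), 1 star(s)
chars contribute 2×2 = 4; each union adds +2; each star adds +2
Total: 4 + 0 + 2 = 6 states


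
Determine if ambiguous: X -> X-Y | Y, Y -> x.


precedence layered via separate nonterminal Y: deterministic
Unambiguous


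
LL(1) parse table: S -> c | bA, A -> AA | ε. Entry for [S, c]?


For [S, c]: 'c' ∈ FIRST(c)
Entry: S -> c


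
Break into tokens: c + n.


Scan left to right, longest-match per lexeme
Tokens: ID(c), OP(+), ID(n)


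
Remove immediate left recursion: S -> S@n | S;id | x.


Left-recursive alternatives: S@n, S;id; non-recursive: x
Introduce S': S -> xS', S' -> @nS' | ;idS' | ε


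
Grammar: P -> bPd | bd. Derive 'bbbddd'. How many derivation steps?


Derivation: P => bPd => bbPdd => bbbddd
Steps: 3


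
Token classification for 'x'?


Pattern: letter/underscore followed by alphanumerics, not a keyword
Type: IDENTIFIER


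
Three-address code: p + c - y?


Break into single-operator statements:
t1 = p + c
t2 = t1 - y


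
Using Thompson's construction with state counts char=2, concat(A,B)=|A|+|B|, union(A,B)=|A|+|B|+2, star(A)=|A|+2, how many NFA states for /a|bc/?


Syntax tree has 3 char leaf(s), 1 union(s), 0 star(s)
chars contribute 3×2 = 6; each union adds +2; each star adds +2
Total: 6 + 2 + 0 = 8 states


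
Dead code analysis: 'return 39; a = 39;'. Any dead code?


statement follows a return and is unreachable
Dead: 'a = 39'


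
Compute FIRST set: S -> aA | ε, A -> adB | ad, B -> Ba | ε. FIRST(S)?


Per alternative of S: FIRST(aA) = {a}; FIRST(ε) = {ε}
FIRST(S) = {a, ε}


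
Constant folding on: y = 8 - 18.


8 - 18 = -10 at compile time
Optimized: y = -10


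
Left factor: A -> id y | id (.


Common prefix: 'id'
Factored: A -> id A', A' -> y | (


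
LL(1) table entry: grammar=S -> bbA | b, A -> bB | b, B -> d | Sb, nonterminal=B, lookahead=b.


For [B, b]: 'b' ∈ FIRST(Sb)
Entry: B -> Sb


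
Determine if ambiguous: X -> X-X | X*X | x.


'x-x*x' has two parse trees (no precedence encoded between - and *)
Ambiguous


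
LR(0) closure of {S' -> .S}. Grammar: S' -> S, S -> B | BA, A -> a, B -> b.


Start: S' -> .S
For each item with dot before a nonterminal B, add B -> .γ for every B-production
Closure: [S' -> .S, S -> .B, S -> .BA, B -> .b]


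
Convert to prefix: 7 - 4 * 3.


'*' binds tighter: tree is (- 7 (* 4 3))
Prefix: - 7 * 4 3


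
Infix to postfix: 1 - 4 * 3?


* has higher precedence, evaluate 4*3 first
Postfix: 1 4 3 * -


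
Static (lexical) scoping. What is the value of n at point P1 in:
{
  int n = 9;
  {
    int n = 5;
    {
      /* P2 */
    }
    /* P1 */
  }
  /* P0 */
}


n declared in the same block as P1
n = 5


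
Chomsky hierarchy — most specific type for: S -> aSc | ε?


Single nonterminal LHS, but a^n c^n is not regular
Classification: Type 2 (Context-Free)


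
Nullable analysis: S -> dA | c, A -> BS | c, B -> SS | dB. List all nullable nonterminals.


A nonterminal is nullable iff some alternative derives ε (directly, or every symbol in it is nullable)
Nullable: {}


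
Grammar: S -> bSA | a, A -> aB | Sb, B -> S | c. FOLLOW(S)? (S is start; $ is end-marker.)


$ ∈ FOLLOW(S). For each A -> αBβ: add FIRST(β)\{ε} to FOLLOW(B); if β nullable, add FOLLOW(A).
FOLLOW(S) = {$, a, b}


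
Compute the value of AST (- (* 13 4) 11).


Evaluate inner: (* 13 4) = 52
Evaluate root: (- 52 11) = 41
Result: 41


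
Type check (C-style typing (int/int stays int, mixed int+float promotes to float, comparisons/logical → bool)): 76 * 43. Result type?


Operand types: int * int
Rule: mixed int/float promotes to float; int/int stays int
Result type: int


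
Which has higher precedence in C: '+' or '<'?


'+' is additive (level 9); '<' is relational (level 7)
Higher level binds tighter
'+' has higher precedence than '<'


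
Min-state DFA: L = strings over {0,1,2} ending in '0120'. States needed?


Track the longest suffix of input matching a prefix of '0120': 5 classes (prefixes of length 0..4)
Minimal DFA: 5 states


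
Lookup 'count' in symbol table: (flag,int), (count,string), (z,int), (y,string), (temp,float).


Lookup 'count' → type string


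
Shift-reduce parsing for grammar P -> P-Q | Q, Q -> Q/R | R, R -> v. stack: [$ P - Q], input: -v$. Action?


handle 'P-Q' on top; lookahead ∈ FOLLOW(P) = {-, $}
Action: reduce (P -> P-Q)


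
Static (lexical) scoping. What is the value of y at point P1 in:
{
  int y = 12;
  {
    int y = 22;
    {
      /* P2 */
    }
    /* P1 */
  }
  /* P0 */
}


y declared in the same block as P1
y = 22


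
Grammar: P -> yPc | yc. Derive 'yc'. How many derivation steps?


Derivation: P => yc
Steps: 1


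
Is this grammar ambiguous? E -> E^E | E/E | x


'x^x/x' has two parse trees (no precedence encoded between ^ and /)
Ambiguous


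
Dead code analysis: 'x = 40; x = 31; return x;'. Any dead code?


first assignment to x is overwritten before any read
Dead: 'x = 40'


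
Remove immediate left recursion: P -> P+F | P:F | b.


Left-recursive alternatives: P+F, P:F; non-recursive: b
Introduce P': P -> bP', P' -> +FP' | :FP' | ε


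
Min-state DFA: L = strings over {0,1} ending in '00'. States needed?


Track the longest suffix of input matching a prefix of '00': 3 classes (prefixes of length 0..2)
Minimal DFA: 3 states


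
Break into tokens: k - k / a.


Scan left to right, longest-match per lexeme
Tokens: ID(k), OP(-), ID(k), OP(/), ID(a)


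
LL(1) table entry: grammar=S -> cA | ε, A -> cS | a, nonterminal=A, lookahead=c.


For [A, c]: 'c' ∈ FIRST(cS)
Entry: A -> cS


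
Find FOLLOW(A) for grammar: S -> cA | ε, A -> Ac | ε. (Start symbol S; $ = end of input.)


$ ∈ FOLLOW(S). For each A -> αBβ: add FIRST(β)\{ε} to FOLLOW(B); if β nullable, add FOLLOW(A).
FOLLOW(A) = {$, c}


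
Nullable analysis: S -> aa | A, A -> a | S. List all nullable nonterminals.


A nonterminal is nullable iff some alternative derives ε (directly, or every symbol in it is nullable)
Nullable: {}


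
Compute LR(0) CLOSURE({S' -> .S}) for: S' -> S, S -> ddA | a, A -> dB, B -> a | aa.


Start: S' -> .S
For each item with dot before a nonterminal B, add B -> .γ for every B-production
Closure: [S' -> .S, S -> .ddA, S -> .a]


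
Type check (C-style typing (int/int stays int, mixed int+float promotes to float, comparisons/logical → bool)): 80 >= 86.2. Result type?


Operand types: int >= float
Rule: comparison yields bool
Result type: bool


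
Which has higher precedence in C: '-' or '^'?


'-' is additive (level 9); '^' is bitwise XOR (level 4)
Higher level binds tighter
'-' has higher precedence than '^'


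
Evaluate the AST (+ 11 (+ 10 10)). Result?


Evaluate inner: (+ 10 10) = 20
Evaluate root: (+ 11 20) = 31
Result: 31


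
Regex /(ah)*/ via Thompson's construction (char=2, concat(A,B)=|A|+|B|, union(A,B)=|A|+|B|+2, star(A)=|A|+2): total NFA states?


Syntax tree has 2 char leaf(s), 0 union(s), 1 star(s)
chars contribute 2×2 = 4; each union adds +2; each star adds +2
Total: 4 + 0 + 2 = 6 states


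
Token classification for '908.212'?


Pattern: digits with a decimal point
Type: FLOAT_LITERAL


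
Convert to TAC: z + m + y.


Break into single-operator statements:
t1 = z + m
t2 = t1 + y


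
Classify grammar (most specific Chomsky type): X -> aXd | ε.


Single nonterminal LHS, but a^n d^n is not regular
Classification: Type 2 (Context-Free)


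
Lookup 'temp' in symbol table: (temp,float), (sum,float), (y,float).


Lookup 'temp' → type float


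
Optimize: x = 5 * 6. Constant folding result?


5 * 6 = 30 at compile time
Optimized: x = 30


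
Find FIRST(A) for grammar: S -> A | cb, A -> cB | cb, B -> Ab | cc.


Per alternative of A: FIRST(cB) = {c}; FIRST(cb) = {c}
FIRST(A) = {c}


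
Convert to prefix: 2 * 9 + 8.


left-to-right (same/higher precedence on left): tree is (+ (* 2 9) 8)
Prefix: + * 2 9 8


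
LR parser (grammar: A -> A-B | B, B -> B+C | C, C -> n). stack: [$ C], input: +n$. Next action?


'C' (not preceded by B+) is the handle for B -> C
Action: reduce (B -> C)


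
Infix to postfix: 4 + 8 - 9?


Left to right (same or higher precedence on left)
Postfix: 4 8 + 9 -


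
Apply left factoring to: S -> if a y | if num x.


Common prefix: 'if'
Factored: S -> if S', S' -> a y | num x


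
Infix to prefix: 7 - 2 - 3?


left-to-right (same/higher precedence on left): tree is (- (- 7 2) 3)
Prefix: - - 7 2 3


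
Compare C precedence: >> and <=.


'>>' is shift (level 8); '<=' is relational (level 7)
Higher level binds tighter
'>>' has higher precedence than '<='


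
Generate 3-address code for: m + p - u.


Break into single-operator statements:
t1 = m + p
t2 = t1 - u


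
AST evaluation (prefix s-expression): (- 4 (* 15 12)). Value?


Evaluate inner: (* 15 12) = 180
Evaluate root: (- 4 180) = -176
Result: -176


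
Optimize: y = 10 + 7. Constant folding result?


10 + 7 = 17 at compile time
Optimized: y = 17


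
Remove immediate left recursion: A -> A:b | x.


Left-recursive alternatives: A:b; non-recursive: x
Introduce A': A -> xA', A' -> :bA' | ε


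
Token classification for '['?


Pattern: delimiter/punctuation
Type: PUNCTUATION


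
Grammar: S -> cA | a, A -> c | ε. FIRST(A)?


Per alternative of A: FIRST(c) = {c}; FIRST(ε) = {ε}
FIRST(A) = {c, ε}


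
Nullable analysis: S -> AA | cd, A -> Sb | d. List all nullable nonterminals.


A nonterminal is nullable iff some alternative derives ε (directly, or every symbol in it is nullable)
Nullable: {}


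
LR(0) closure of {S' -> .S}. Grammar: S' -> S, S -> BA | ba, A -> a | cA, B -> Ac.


Start: S' -> .S
For each item with dot before a nonterminal B, add B -> .γ for every B-production
Closure: [S' -> .S, S -> .BA, S -> .ba, B -> .Ac, A -> .a, A -> .cA]


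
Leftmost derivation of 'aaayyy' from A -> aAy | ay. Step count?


Derivation: A => aAy => aaAyy => aaayyy
Steps: 3


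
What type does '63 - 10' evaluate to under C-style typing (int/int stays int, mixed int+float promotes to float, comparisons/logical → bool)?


Operand types: int - int
Rule: mixed int/float promotes to float; int/int stays int
Result type: int


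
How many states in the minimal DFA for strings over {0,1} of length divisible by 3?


Track length mod 3: states 0..2, accept at 0
Minimal DFA: 3 states


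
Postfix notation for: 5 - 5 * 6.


* has higher precedence, evaluate 5*6 first
Postfix: 5 5 6 * -


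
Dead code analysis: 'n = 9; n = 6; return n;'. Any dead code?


first assignment to n is overwritten before any read
Dead: 'n = 9'


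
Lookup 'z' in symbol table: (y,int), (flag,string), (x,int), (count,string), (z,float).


Lookup 'z' → type float


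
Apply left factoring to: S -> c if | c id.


Common prefix: 'c'
Factored: S -> c S', S' -> if | id


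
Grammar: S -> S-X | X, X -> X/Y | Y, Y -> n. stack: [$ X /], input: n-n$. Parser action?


no handle; shift 'n'
Action: shift


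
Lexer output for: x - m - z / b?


Scan left to right, longest-match per lexeme
Tokens: ID(x), OP(-), ID(m), OP(-), ID(z), OP(/), ID(b)


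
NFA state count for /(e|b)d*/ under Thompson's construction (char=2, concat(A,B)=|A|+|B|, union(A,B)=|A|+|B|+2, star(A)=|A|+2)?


Syntax tree has 3 char leaf(s), 1 union(s), 1 star(s)
chars contribute 3×2 = 6; each union adds +2; each star adds +2
Total: 6 + 2 + 2 = 10 states


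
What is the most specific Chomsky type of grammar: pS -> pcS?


LHS has context (more than one symbol) and |LHS| ≤ |RHS|
Classification: Type 1 (Context-Sensitive)


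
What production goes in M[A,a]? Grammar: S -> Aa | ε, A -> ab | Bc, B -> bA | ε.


For [A, a]: 'a' ∈ FIRST(ab)
Entry: A -> ab


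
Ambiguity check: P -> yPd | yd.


balanced y^n…d^n: each string has a unique parse
Unambiguous


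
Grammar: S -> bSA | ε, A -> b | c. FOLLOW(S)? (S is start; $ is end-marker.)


$ ∈ FOLLOW(S). For each A -> αBβ: add FIRST(β)\{ε} to FOLLOW(B); if β nullable, add FOLLOW(A).
FOLLOW(S) = {$, b, c}


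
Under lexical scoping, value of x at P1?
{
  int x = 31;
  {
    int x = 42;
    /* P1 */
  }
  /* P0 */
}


x declared in the same block as P1
x = 42


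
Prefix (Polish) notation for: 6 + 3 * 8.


'*' binds tighter: tree is (+ 6 (* 3 8))
Prefix: + 6 * 3 8


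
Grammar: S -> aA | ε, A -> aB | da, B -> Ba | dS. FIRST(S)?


Per alternative of S: FIRST(aA) = {a}; FIRST(ε) = {ε}
FIRST(S) = {a, ε}


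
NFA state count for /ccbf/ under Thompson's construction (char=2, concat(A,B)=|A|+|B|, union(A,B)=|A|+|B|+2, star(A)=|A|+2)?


Syntax tree has 4 char leaf(s), 0 union(s), 0 star(s)
chars contribute 4×2 = 8; each union adds +2; each star adds +2
Total: 8 + 0 + 0 = 8 states


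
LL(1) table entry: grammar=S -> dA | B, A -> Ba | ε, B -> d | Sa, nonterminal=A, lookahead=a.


For [A, a]: ε is nullable and 'a' ∈ FOLLOW(A)
Entry: A -> ε


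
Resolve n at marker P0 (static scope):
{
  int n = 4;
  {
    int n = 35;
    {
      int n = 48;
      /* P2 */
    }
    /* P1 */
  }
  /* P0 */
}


n declared in the same block as P0
n = 4


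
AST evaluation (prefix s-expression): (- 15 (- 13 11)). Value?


Evaluate inner: (- 13 11) = 2
Evaluate root: (- 15 2) = 13
Result: 13


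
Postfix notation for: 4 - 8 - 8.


Left to right (same or higher precedence on left)
Postfix: 4 8 - 8 -


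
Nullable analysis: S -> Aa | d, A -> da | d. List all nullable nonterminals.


A nonterminal is nullable iff some alternative derives ε (directly, or every symbol in it is nullable)
Nullable: {}


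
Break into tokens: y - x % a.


Scan left to right, longest-match per lexeme
Tokens: ID(y), OP(-), ID(x), OP(%), ID(a)


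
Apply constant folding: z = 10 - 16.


10 - 16 = -6 at compile time
Optimized: z = -6


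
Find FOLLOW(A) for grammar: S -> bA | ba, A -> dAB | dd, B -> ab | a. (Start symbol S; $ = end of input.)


$ ∈ FOLLOW(S). For each A -> αBβ: add FIRST(β)\{ε} to FOLLOW(B); if β nullable, add FOLLOW(A).
FOLLOW(A) = {$, a}


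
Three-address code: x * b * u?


Break into single-operator statements:
t1 = x * b
t2 = t1 * u


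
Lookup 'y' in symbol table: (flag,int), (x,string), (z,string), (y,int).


Lookup 'y' → type int


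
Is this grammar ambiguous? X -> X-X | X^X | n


'n-n^n' has two parse trees (no precedence encoded between - and ^)
Ambiguous


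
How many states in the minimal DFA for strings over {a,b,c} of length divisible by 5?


Track length mod 5: states 0..4, accept at 0
Minimal DFA: 5 states


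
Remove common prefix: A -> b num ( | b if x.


Common prefix: 'b'
Factored: A -> b A', A' -> num ( | if x


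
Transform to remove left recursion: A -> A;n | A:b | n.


Left-recursive alternatives: A;n, A:b; non-recursive: n
Introduce A': A -> nA', A' -> ;nA' | :bA' | ε


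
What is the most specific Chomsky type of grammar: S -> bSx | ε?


Single nonterminal LHS, but b^n x^n is not regular
Classification: Type 2 (Context-Free)


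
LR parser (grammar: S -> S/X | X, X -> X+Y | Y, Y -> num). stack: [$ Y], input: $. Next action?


'Y' (not preceded by X+) is the handle for X -> Y
Action: reduce (X -> Y)


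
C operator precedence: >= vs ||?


'>=' is relational (level 7); '||' is logical OR (level 1)
Higher level binds tighter
'>=' has higher precedence than '||'


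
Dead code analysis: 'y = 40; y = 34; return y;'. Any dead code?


first assignment to y is overwritten before any read
Dead: 'y = 40'


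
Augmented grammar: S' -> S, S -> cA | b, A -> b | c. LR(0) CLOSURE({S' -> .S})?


Start: S' -> .S
For each item with dot before a nonterminal B, add B -> .γ for every B-production
Closure: [S' -> .S, S -> .cA, S -> .b]


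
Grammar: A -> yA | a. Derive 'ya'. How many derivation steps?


Derivation: A => yA => ya
Steps: 2


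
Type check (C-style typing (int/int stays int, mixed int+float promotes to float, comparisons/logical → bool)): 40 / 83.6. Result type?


Operand types: int / float
Rule: mixed int/float promotes to float; int/int stays int
Result type: float


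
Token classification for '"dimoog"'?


Pattern: double-quoted sequence
Type: STRING_LITERAL


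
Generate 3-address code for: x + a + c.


Break into single-operator statements:
t1 = x + a
t2 = t1 + c


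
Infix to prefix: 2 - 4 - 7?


left-to-right (same/higher precedence on left): tree is (- (- 2 4) 7)
Prefix: - - 2 4 7


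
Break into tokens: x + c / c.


Scan left to right, longest-match per lexeme
Tokens: ID(x), OP(+), ID(c), OP(/), ID(c)


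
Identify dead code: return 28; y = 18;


statement follows a return and is unreachable
Dead: 'y = 18'


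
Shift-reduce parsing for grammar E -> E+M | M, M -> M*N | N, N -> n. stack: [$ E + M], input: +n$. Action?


handle 'E+M' on top; lookahead ∈ FOLLOW(E) = {+, $}
Action: reduce (E -> E+M)


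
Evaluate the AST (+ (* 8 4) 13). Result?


Evaluate inner: (* 8 4) = 32
Evaluate root: (+ 32 13) = 45
Result: 45


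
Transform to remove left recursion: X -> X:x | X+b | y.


Left-recursive alternatives: X:x, X+b; non-recursive: y
Introduce X': X -> yX', X' -> :xX' | +bX' | ε


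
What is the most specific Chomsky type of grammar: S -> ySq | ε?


Single nonterminal LHS, but y^n q^n is not regular
Classification: Type 2 (Context-Free)


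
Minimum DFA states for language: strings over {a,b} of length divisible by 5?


Track length mod 5: states 0..4, accept at 0
Minimal DFA: 5 states


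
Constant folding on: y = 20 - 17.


20 - 17 = 3 at compile time
Optimized: y = 3


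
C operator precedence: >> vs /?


'/' is multiplicative (level 10); '>>' is shift (level 8)
Higher level binds tighter
'/' has higher precedence than '>>'


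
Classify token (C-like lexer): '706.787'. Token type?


Pattern: digits with a decimal point
Type: FLOAT_LITERAL


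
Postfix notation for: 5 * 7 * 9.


Left to right (same or higher precedence on left)
Postfix: 5 7 * 9 *


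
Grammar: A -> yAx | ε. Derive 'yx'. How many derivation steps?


Derivation: A => yAx => yx
Steps: 2


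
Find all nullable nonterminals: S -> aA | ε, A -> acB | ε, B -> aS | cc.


A nonterminal is nullable iff some alternative derives ε (directly, or every symbol in it is nullable)
Nullable: {A, S}


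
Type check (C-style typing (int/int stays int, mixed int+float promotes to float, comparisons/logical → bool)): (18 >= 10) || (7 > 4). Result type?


Operand types: bool || bool
Rule: logical operators take bool operands and yield bool
Result type: bool


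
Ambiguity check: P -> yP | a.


right-linear, alternatives start with distinct terminals 'y' vs 'a': unique leftmost derivation
Unambiguous


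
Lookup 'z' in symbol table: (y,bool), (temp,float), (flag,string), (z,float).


Lookup 'z' → type float


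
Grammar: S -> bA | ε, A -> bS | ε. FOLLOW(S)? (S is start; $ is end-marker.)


$ ∈ FOLLOW(S). For each A -> αBβ: add FIRST(β)\{ε} to FOLLOW(B); if β nullable, add FOLLOW(A).
FOLLOW(S) = {$}


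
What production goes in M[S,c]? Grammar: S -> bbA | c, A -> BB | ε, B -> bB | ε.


For [S, c]: 'c' ∈ FIRST(c)
Entry: S -> c


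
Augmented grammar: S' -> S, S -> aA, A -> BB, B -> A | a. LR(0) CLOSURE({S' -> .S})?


Start: S' -> .S
For each item with dot before a nonterminal B, add B -> .γ for every B-production
Closure: [S' -> .S, S -> .aA]


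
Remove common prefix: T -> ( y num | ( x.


Common prefix: '('
Factored: T -> ( T', T' -> y num | x


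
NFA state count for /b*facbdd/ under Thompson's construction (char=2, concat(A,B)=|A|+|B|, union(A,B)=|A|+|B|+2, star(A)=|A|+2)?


Syntax tree has 7 char leaf(s), 0 union(s), 1 star(s)
chars contribute 7×2 = 14; each union adds +2; each star adds +2
Total: 14 + 0 + 2 = 16 states


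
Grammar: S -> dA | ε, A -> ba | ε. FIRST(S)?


Per alternative of S: FIRST(dA) = {d}; FIRST(ε) = {ε}
FIRST(S) = {d, ε}


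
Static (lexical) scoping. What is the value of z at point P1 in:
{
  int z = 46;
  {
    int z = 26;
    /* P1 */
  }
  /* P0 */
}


z declared in the same block as P1
z = 26


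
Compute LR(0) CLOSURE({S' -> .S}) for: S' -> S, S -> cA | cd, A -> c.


Start: S' -> .S
For each item with dot before a nonterminal B, add B -> .γ for every B-production
Closure: [S' -> .S, S -> .cA, S -> .cd]


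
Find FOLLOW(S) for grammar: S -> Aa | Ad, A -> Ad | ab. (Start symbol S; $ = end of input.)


$ ∈ FOLLOW(S). For each A -> αBβ: add FIRST(β)\{ε} to FOLLOW(B); if β nullable, add FOLLOW(A).
FOLLOW(S) = {$}


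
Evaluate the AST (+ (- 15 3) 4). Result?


Evaluate inner: (- 15 3) = 12
Evaluate root: (+ 12 4) = 16
Result: 16


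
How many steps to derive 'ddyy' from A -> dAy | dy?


Derivation: A => dAy => ddyy
Steps: 2


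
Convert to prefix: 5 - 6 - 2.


left-to-right (same/higher precedence on left): tree is (- (- 5 6) 2)
Prefix: - - 5 6 2


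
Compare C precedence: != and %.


'%' is multiplicative (level 10); '!=' is equality (level 6)
Higher level binds tighter
'%' has higher precedence than '!='


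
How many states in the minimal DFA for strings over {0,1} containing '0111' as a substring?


KMP-style automaton: 4 progress states + 1 absorbing accept = 5
Minimal DFA: 5 states


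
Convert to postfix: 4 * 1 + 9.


Left to right (same or higher precedence on left)
Postfix: 4 1 * 9 +


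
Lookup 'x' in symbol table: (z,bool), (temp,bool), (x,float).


Lookup 'x' → type float


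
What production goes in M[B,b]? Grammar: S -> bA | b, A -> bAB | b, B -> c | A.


For [B, b]: 'b' ∈ FIRST(A)
Entry: B -> A


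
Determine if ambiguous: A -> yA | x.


right-linear, alternatives start with distinct terminals 'y' vs 'x': unique leftmost derivation
Unambiguous


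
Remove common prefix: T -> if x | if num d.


Common prefix: 'if'
Factored: T -> if T', T' -> x | num d


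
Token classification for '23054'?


Pattern: digits only
Type: INTEGER_LITERAL


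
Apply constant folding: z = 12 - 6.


12 - 6 = 6 at compile time
Optimized: z = 6


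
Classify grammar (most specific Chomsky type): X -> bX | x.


Right-linear: every RHS is a terminal or a terminal followed by one nonterminal
Classification: Type 3 (Regular)


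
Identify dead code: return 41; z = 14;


statement follows a return and is unreachable
Dead: 'z = 14'


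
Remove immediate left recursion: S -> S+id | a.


Left-recursive alternatives: S+id; non-recursive: a
Introduce S': S -> aS', S' -> +idS' | ε


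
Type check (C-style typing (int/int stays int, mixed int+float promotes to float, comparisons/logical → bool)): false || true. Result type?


Operand types: bool || bool
Rule: logical operators take bool operands and yield bool
Result type: bool


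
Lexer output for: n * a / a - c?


Scan left to right, longest-match per lexeme
Tokens: ID(n), OP(*), ID(a), OP(/), ID(a), OP(-), ID(c)


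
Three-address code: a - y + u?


Break into single-operator statements:
t1 = a - y
t2 = t1 + u


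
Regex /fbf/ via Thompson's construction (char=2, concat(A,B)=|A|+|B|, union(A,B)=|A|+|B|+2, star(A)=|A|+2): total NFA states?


Syntax tree has 3 char leaf(s), 0 union(s), 0 star(s)
chars contribute 3×2 = 6; each union adds +2; each star adds +2
Total: 6 + 0 + 0 = 6 states


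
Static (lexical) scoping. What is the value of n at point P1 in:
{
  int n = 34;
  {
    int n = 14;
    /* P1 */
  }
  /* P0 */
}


n declared in the same block as P1
n = 14


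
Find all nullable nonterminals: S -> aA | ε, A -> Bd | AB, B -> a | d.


A nonterminal is nullable iff some alternative derives ε (directly, or every symbol in it is nullable)
Nullable: {S}


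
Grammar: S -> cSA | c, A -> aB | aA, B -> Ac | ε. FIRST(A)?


Per alternative of A: FIRST(aB) = {a}; FIRST(aA) = {a}
FIRST(A) = {a}


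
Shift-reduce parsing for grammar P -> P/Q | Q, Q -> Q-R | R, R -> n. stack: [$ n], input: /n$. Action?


'n' on top is the handle for R -> n
Action: reduce (R -> n)


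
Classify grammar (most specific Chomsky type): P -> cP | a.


Right-linear: every RHS is a terminal or a terminal followed by one nonterminal
Classification: Type 3 (Regular)


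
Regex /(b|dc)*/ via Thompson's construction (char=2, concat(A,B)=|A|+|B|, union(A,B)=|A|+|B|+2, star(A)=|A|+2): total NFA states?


Syntax tree has 3 char leaf(s), 1 union(s), 1 star(s)
chars contribute 3×2 = 6; each union adds +2; each star adds +2
Total: 6 + 2 + 2 = 10 states


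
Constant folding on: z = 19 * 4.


19 * 4 = 76 at compile time
Optimized: z = 76


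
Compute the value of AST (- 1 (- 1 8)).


Evaluate inner: (- 1 8) = -7
Evaluate root: (- 1 -7) = 8
Result: 8


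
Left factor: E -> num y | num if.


Common prefix: 'num'
Factored: E -> num E', E' -> y | if


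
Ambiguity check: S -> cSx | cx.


balanced c^n…x^n: each string has a unique parse
Unambiguous


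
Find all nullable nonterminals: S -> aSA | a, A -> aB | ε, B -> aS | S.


A nonterminal is nullable iff some alternative derives ε (directly, or every symbol in it is nullable)
Nullable: {A}


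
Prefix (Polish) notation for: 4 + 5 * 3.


'*' binds tighter: tree is (+ 4 (* 5 3))
Prefix: + 4 * 5 3


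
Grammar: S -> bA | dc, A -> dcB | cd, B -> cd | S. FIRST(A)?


Per alternative of A: FIRST(dcB) = {d}; FIRST(cd) = {c}
FIRST(A) = {c, d}


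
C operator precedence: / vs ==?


'/' is multiplicative (level 10); '==' is equality (level 6)
Higher level binds tighter
'/' has higher precedence than '=='


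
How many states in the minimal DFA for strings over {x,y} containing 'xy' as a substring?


KMP-style automaton: 2 progress states + 1 absorbing accept = 3
Minimal DFA: 3 states


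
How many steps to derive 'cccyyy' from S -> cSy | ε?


Derivation: S => cSy => ccSyy => cccSyyy => cccyyy
Steps: 4


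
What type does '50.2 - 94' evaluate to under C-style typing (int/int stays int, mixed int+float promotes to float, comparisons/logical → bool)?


Operand types: float - int
Rule: mixed int/float promotes to float; int/int stays int
Result type: float


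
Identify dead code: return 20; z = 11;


statement follows a return and is unreachable
Dead: 'z = 11'


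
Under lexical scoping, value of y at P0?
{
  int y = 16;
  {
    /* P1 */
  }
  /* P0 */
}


y declared in the same block as P0
y = 16


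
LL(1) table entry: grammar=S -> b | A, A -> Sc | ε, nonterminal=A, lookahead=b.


For [A, b]: 'b' ∈ FIRST(Sc)
Entry: A -> Sc


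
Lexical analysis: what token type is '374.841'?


Pattern: digits with a decimal point
Type: FLOAT_LITERAL


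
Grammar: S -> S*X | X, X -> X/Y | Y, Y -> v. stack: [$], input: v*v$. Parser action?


no handle on stack; shift 'v'
Action: shift


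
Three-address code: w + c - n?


Break into single-operator statements:
t1 = w + c
t2 = t1 - n


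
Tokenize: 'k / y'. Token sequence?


Scan left to right, longest-match per lexeme
Tokens: ID(k), OP(/), ID(y)


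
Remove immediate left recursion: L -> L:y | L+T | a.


Left-recursive alternatives: L:y, L+T; non-recursive: a
Introduce L': L -> aL', L' -> :yL' | +TL' | ε


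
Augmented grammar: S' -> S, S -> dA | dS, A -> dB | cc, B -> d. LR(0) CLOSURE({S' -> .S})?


Start: S' -> .S
For each item with dot before a nonterminal B, add B -> .γ for every B-production
Closure: [S' -> .S, S -> .dA, S -> .dS]


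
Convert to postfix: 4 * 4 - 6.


Left to right (same or higher precedence on left)
Postfix: 4 4 * 6 -


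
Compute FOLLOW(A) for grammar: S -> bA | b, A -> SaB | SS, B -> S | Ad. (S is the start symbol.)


$ ∈ FOLLOW(S). For each A -> αBβ: add FIRST(β)\{ε} to FOLLOW(B); if β nullable, add FOLLOW(A).
FOLLOW(A) = {$, a, b, d}


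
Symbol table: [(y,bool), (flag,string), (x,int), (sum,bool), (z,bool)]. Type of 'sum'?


Lookup 'sum' → type bool


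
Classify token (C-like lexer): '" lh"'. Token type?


Pattern: double-quoted sequence
Type: STRING_LITERAL


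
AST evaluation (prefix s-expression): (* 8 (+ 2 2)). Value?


Evaluate inner: (+ 2 2) = 4
Evaluate root: (* 8 4) = 32
Result: 32


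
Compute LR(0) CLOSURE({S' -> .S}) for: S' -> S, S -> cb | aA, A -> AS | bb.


Start: S' -> .S
For each item with dot before a nonterminal B, add B -> .γ for every B-production
Closure: [S' -> .S, S -> .cb, S -> .aA]


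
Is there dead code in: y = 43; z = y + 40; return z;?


y is read by z's definition; z is returned
No dead code


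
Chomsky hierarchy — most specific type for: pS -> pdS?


LHS has context (more than one symbol) and |LHS| ≤ |RHS|
Classification: Type 1 (Context-Sensitive)


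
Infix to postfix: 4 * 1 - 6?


Left to right (same or higher precedence on left)
Postfix: 4 1 * 6 -


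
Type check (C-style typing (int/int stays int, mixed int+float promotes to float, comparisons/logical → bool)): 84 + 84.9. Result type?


Operand types: int + float
Rule: mixed int/float promotes to float; int/int stays int
Result type: float


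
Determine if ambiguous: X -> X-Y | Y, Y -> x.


precedence layered via separate nonterminal Y: deterministic
Unambiguous


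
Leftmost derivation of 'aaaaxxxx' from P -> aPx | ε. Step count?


Derivation: P => aPx => aaPxx => aaaPxxx => aaaaPxxxx => aaaaxxxx
Steps: 5


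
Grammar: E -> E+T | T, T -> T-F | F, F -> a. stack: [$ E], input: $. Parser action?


start symbol E on stack, input exhausted
Action: accept


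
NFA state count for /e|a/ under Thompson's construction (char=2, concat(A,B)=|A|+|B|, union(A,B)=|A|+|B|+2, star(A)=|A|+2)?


Syntax tree has 2 char leaf(s), 1 union(s), 0 star(s)
chars contribute 2×2 = 4; each union adds +2; each star adds +2
Total: 4 + 2 + 0 = 6 states


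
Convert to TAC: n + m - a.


Break into single-operator statements:
t1 = n + m
t2 = t1 - a


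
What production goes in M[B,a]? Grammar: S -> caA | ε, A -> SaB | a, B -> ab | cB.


For [B, a]: 'a' ∈ FIRST(ab)
Entry: B -> ab


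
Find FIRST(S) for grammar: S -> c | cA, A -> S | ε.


Per alternative of S: FIRST(c) = {c}; FIRST(cA) = {c}
FIRST(S) = {c}


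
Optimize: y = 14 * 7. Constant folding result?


14 * 7 = 98 at compile time
Optimized: y = 98


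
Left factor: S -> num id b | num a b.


Common prefix: 'num'
Factored: S -> num S', S' -> id b | a b


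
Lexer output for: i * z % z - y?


Scan left to right, longest-match per lexeme
Tokens: ID(i), OP(*), ID(z), OP(%), ID(z), OP(-), ID(y)


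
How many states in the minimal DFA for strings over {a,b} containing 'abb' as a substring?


KMP-style automaton: 3 progress states + 1 absorbing accept = 4
Minimal DFA: 4 states


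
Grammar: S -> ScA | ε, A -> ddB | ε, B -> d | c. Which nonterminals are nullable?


A nonterminal is nullable iff some alternative derives ε (directly, or every symbol in it is nullable)
Nullable: {A, S}


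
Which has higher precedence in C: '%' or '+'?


'%' is multiplicative (level 10); '+' is additive (level 9)
Higher level binds tighter
'%' has higher precedence than '+'


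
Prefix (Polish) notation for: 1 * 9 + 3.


left-to-right (same/higher precedence on left): tree is (+ (* 1 9) 3)
Prefix: + * 1 9 3


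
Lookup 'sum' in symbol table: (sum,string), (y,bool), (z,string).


Lookup 'sum' → type string


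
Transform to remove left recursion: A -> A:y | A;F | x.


Left-recursive alternatives: A:y, A;F; non-recursive: x
Introduce A': A -> xA', A' -> :yA' | ;FA' | ε


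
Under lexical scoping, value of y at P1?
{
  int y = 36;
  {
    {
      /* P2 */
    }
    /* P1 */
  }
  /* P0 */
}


P1's block does not declare y; resolves to the enclosing declaration at depth 0
y = 36


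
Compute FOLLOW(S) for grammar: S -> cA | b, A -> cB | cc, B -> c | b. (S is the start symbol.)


$ ∈ FOLLOW(S). For each A -> αBβ: add FIRST(β)\{ε} to FOLLOW(B); if β nullable, add FOLLOW(A).
FOLLOW(S) = {$}


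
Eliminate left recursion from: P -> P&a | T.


Left-recursive alternatives: P&a; non-recursive: T
Introduce P': P -> TP', P' -> &aP' | ε


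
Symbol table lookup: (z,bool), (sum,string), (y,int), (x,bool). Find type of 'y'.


Lookup 'y' → type int


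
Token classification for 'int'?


Pattern: reserved word
Type: KEYWORD


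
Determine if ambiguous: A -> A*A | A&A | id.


'id*id&id' has two parse trees (no precedence encoded between * and &)
Ambiguous


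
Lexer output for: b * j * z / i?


Scan left to right, longest-match per lexeme
Tokens: ID(b), OP(*), ID(j), OP(*), ID(z), OP(/), ID(i)


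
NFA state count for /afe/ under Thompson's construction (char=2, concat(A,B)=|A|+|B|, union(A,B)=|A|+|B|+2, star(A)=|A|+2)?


Syntax tree has 3 char leaf(s), 0 union(s), 0 star(s)
chars contribute 3×2 = 6; each union adds +2; each star adds +2
Total: 6 + 0 + 0 = 6 states


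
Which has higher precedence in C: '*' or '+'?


'*' is multiplicative (level 10); '+' is additive (level 9)
Higher level binds tighter
'*' has higher precedence than '+'


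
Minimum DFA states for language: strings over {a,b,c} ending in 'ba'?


Track the longest suffix of input matching a prefix of 'ba': 3 classes (prefixes of length 0..2)
Minimal DFA: 3 states


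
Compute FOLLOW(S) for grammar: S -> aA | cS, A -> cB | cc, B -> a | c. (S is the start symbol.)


$ ∈ FOLLOW(S). For each A -> αBβ: add FIRST(β)\{ε} to FOLLOW(B); if β nullable, add FOLLOW(A).
FOLLOW(S) = {$}


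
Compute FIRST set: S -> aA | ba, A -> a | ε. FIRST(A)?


Per alternative of A: FIRST(a) = {a}; FIRST(ε) = {ε}
FIRST(A) = {a, ε}


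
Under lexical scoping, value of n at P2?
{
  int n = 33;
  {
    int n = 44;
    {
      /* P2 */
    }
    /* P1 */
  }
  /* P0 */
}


P2's block does not declare n; resolves to the enclosing declaration at depth 1
n = 44


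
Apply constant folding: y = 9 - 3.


9 - 3 = 6 at compile time
Optimized: y = 6


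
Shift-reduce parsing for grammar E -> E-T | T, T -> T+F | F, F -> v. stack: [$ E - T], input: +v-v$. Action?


'+' can extend T; shift to build T -> T+F
Action: shift


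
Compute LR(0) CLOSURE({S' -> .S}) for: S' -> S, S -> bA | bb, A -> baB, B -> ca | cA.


Start: S' -> .S
For each item with dot before a nonterminal B, add B -> .γ for every B-production
Closure: [S' -> .S, S -> .bA, S -> .bb]


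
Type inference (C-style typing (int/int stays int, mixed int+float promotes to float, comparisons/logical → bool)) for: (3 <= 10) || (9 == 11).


Operand types: bool || bool
Rule: logical operators take bool operands and yield bool
Result type: bool


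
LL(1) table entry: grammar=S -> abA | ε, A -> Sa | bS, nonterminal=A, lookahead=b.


For [A, b]: 'b' ∈ FIRST(bS)
Entry: A -> bS


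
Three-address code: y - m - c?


Break into single-operator statements:
t1 = y - m
t2 = t1 - c


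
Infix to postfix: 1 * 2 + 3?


Left to right (same or higher precedence on left)
Postfix: 1 2 * 3 +


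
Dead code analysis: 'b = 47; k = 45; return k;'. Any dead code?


b is assigned but never read
Dead: 'b = 47'


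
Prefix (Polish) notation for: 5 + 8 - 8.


left-to-right (same/higher precedence on left): tree is (- (+ 5 8) 8)
Prefix: - + 5 8 8


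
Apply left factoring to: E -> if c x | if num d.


Common prefix: 'if'
Factored: E -> if E', E' -> c x | num d
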